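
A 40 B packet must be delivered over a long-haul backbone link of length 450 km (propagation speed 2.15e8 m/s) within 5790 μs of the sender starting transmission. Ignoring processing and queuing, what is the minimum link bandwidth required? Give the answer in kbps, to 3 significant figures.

L = 320 bits.
Propagation delay = 450000 / 215000000 = 2093.02 μs.
Transmission budget = 5790 − 2093.02 = 3696.98 μs.
R ≥ L / t_tx = 320 bits / 0.00369698 s = 86.6 kbps.

86.6 kbps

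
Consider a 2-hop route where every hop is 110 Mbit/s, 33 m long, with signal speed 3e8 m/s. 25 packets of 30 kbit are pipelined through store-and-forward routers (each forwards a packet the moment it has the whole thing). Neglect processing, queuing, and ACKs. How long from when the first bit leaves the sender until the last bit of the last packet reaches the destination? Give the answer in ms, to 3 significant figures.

Per-hop transmission t_tx = L/R = 30000/110000000 = 0.272727 ms.
Per-hop propagation t_prop = 33/300000000 = 0.00011 ms.
Pipeline fill: first packet needs 2·t_tx to clear all hops; remaining 24 packets each add one t_tx.
Total = (2+25-1)·t_tx + 2·t_prop = 26·0.272727 + 2·0.00011 = 7.09 ms.

7.09 ms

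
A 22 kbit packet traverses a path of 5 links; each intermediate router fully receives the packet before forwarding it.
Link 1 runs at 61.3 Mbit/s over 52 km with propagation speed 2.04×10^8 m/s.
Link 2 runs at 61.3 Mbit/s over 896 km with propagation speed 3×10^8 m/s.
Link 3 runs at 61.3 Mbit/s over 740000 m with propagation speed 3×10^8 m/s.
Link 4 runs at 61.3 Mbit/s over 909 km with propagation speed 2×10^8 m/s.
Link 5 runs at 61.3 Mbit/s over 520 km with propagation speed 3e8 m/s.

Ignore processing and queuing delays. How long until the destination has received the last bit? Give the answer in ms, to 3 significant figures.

L = 22000 bits.
Transmission delay per hop = L/R = 22000/61300000 = 0.358891 ms; 5 hops → 1.79445 ms.
Propagation delays (d/s per hop): 0.254902, 2.98667, 2.46667, 4.545, 1.73333 ms; sum = 11.9866 ms.
End-to-end = 13.8 ms.

13.8 ms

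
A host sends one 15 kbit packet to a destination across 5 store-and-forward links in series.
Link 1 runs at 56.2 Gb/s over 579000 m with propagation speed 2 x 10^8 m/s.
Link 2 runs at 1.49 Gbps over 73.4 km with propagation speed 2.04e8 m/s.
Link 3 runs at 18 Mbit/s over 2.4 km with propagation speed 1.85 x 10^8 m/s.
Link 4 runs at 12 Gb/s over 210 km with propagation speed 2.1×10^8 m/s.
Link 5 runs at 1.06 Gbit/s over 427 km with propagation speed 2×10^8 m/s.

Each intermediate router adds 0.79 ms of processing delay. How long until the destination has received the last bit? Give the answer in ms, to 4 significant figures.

L = 15000 bits.
Transmission delays (L/R per hop): 0.000266904, 0.0100671, 0.833333, 0.00125, 0.0141509 ms; sum = 0.859068 ms.
Propagation delays (d/s per hop): 2.895, 0.359804, 0.012973, 1, 2.135 ms; sum = 6.40278 ms.
Processing at 4 router(s): 4 × 0.79 ms = 3.16 ms.
End-to-end = 10.42 ms.

10.42 ms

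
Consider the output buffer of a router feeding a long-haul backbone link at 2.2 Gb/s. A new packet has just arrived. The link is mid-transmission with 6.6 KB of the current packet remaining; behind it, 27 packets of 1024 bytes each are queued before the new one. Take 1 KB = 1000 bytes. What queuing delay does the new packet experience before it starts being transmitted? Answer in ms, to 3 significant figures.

0.125 ms

Each queued packet: L/R = 8192/2200000000 = 0.00372364 ms.
27 queued → 0.100538 ms.
Plus remaining 52800 bits of current packet: 0.024 ms.
Queuing delay = 0.125 ms.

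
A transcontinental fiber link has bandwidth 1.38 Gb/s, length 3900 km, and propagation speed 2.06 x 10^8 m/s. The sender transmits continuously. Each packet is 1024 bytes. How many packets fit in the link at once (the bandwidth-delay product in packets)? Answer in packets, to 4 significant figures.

Propagation delay = 3900000 / 206000000 = 0.018932 s.
BDP = R × t_prop = 1380000000 × 0.018932 = 26126200 bits.
In packets of 8192 bits: 3189 packets.

3189 packets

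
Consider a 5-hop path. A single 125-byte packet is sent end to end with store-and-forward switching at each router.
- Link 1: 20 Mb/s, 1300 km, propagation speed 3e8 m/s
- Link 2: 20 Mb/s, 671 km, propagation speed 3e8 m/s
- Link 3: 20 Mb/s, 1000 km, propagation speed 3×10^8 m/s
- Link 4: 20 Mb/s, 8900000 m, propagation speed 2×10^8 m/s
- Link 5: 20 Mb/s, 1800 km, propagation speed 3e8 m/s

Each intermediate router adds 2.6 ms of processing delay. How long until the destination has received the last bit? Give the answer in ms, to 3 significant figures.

L = 125 × 8 = 1000 bits.
Transmission delay per hop = L/R = 1000/20000000 = 0.05 ms; 5 hops → 0.25 ms.
Propagation delays (d/s per hop): 4.33333, 2.23667, 3.33333, 44.5, 6 ms; sum = 60.4033 ms.
Processing at 4 router(s): 4 × 2.6 ms = 10.4 ms.
End-to-end = 71.1 ms.

71.1 ms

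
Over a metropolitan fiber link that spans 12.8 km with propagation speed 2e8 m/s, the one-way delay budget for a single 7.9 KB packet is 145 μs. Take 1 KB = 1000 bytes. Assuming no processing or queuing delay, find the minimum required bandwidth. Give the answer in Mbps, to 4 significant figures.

L = 63200 bits.
Propagation delay = 12800 / 200000000 = 64 μs.
Transmission budget = 145 − 64 = 81 μs.
R ≥ L / t_tx = 63200 bits / 8.1e-05 s = 780.2 Mbps.

780.2 Mbps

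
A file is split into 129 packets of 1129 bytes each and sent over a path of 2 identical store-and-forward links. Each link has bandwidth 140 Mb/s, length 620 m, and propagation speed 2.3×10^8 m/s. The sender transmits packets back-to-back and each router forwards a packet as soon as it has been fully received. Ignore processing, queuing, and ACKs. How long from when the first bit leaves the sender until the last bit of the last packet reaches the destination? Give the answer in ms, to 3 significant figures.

Per-hop transmission t_tx = L/R = 9032/140000000 = 0.0645143 ms.
Per-hop propagation t_prop = 620/2.3e+08 = 0.00269565 ms.
Pipeline fill: first packet needs 2·t_tx to clear all hops; remaining 128 packets each add one t_tx.
Total = (2+129-1)·t_tx + 2·t_prop = 130·0.0645143 + 2·0.00269565 = 8.39 ms.

8.39 ms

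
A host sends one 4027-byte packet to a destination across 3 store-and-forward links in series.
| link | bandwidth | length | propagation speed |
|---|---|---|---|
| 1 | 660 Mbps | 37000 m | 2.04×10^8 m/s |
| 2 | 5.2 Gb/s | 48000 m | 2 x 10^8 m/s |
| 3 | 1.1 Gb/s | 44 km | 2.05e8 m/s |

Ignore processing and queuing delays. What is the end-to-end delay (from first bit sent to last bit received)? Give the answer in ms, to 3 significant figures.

0.720 ms

L = 4027 × 8 = 32216 bits.
Transmission delays (L/R per hop): 0.0488121, 0.00619538, 0.0292873 ms; sum = 0.0842948 ms.
Propagation delays (d/s per hop): 0.181373, 0.24, 0.214634 ms; sum = 0.636007 ms.
End-to-end = 0.720 ms.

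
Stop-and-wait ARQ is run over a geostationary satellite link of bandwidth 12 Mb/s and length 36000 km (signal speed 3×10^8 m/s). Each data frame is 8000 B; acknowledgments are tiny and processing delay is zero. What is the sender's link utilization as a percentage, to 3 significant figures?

t_tx = L/R = 64000/12000000 = 0.00533333 s.
t_prop = 36000000/300000000 = 0.12 s; RTT = 0.24 s.
Cycle = t_tx + RTT = 0.245333 s.
Utilization = t_tx / cycle = 0.00533333/0.245333 = 2.17 %.

2.17 %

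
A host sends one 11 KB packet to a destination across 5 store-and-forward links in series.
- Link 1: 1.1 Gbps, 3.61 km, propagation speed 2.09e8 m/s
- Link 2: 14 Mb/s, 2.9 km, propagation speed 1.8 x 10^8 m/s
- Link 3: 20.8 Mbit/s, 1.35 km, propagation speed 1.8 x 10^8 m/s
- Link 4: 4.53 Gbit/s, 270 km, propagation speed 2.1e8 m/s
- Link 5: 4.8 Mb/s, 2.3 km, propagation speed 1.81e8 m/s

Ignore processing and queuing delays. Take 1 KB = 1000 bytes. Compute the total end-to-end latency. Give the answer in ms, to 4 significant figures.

30.29 ms

L = 88000 bits.
Transmission delays (L/R per hop): 0.08, 6.28571, 4.23077, 0.019426, 18.3333 ms; sum = 28.9492 ms.
Propagation delays (d/s per hop): 0.0172727, 0.0161111, 0.0075, 1.28571, 0.0127072 ms; sum = 1.33931 ms.
End-to-end = 30.29 ms.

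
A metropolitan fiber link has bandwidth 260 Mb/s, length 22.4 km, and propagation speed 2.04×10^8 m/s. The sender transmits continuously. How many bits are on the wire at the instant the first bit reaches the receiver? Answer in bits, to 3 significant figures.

Propagation delay = 22400 / 204000000 = 0.000109804 s.
BDP = R × t_prop = 260000000 × 0.000109804 = 28549 bits.

28500 bits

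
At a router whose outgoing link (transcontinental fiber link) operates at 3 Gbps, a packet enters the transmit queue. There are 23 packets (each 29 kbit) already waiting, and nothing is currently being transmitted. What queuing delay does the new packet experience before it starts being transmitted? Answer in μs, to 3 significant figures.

222 μs

Each queued packet: L/R = 29000/3000000000 = 9.66667 μs.
23 queued → 222.333 μs.
Queuing delay = 222 μs.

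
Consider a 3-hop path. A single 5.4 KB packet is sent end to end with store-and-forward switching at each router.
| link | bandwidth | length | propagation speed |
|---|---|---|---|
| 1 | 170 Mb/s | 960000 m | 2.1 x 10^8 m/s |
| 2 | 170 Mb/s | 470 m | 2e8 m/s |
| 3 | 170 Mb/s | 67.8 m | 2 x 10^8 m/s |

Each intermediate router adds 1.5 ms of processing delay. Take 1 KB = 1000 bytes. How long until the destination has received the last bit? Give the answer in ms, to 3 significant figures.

L = 43200 bits.
Transmission delay per hop = L/R = 43200/170000000 = 0.254118 ms; 3 hops → 0.762353 ms.
Propagation delays (d/s per hop): 4.57143, 0.00235, 0.000339 ms; sum = 4.57412 ms.
Processing at 2 router(s): 2 × 1.5 ms = 3 ms.
End-to-end = 8.34 ms.

8.34 ms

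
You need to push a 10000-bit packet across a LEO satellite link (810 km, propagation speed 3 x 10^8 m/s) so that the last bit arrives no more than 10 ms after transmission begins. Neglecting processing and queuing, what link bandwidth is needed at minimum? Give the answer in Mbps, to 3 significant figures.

1.37 Mbps

Propagation delay = 810000 / 300000000 = 2.7 ms.
Transmission budget = 10 − 2.7 = 7.3 ms.
R ≥ L / t_tx = 10000 bits / 0.0073 s = 1.37 Mbps.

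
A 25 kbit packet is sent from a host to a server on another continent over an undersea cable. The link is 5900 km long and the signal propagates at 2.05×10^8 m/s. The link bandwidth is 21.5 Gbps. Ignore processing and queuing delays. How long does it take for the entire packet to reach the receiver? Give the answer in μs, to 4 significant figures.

28780 μs

L = 25000 bits.
Transmission delay = L/R = 25000 / 21500000000 = 1.16279 μs.
Propagation delay = d/s = 5900000 m / 2.05e+08 m/s = 28780.5 μs.
Total = 28780 μs.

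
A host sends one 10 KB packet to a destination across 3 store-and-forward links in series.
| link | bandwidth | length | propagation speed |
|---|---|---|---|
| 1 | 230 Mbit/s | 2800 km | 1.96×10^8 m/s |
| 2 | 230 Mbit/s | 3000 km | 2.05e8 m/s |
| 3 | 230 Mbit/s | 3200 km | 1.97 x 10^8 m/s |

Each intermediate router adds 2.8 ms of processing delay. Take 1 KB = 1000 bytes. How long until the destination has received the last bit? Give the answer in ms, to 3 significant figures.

51.8 ms

L = 80000 bits.
Transmission delay per hop = L/R = 80000/230000000 = 0.347826 ms; 3 hops → 1.04348 ms.
Propagation delays (d/s per hop): 14.2857, 14.6341, 16.2437 ms; sum = 45.1635 ms.
Processing at 2 router(s): 2 × 2.8 ms = 5.6 ms.
End-to-end = 51.8 ms.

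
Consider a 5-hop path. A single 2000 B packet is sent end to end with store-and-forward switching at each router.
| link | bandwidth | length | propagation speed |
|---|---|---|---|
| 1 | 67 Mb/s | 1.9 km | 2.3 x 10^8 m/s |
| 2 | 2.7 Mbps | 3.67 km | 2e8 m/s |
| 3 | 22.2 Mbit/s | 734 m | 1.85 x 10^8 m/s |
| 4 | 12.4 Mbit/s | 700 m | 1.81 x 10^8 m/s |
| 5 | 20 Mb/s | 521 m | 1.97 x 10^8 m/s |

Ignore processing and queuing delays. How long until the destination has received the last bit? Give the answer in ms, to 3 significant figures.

9.01 ms

L = 2000 × 8 = 16000 bits.
Transmission delays (L/R per hop): 0.238806, 5.92593, 0.720721, 1.29032, 0.8 ms; sum = 8.97578 ms.
Propagation delays (d/s per hop): 0.00826087, 0.01835, 0.00396757, 0.0038674, 0.00264467 ms; sum = 0.0370905 ms.
End-to-end = 9.01 ms.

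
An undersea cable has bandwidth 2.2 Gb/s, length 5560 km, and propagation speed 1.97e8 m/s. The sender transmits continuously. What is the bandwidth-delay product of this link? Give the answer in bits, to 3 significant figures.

Propagation delay = 5560000 / 197000000 = 0.0282234 s.
BDP = R × t_prop = 2200000000 × 0.0282234 = 62091400 bits.

62100000 bits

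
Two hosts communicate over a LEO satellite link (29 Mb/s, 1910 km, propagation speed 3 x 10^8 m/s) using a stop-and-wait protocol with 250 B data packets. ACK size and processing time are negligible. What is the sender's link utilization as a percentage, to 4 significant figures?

t_tx = L/R = 2000/29000000 = 6.89655e-05 s.
t_prop = 1910000/300000000 = 0.00636667 s; RTT = 0.0127333 s.
Cycle = t_tx + RTT = 0.0128023 s.
Utilization = t_tx / cycle = 6.89655e-05/0.0128023 = 0.5387 %.

0.5387 %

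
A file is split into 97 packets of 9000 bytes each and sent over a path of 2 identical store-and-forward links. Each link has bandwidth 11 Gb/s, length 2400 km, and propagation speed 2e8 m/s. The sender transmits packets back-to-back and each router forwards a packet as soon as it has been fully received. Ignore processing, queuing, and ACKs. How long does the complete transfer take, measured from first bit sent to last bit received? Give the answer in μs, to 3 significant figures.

24600 μs

Per-hop transmission t_tx = L/R = 72000/11000000000 = 6.54545 μs.
Per-hop propagation t_prop = 2400000/200000000 = 12000 μs.
Pipeline fill: first packet needs 2·t_tx to clear all hops; remaining 96 packets each add one t_tx.
Total = (2+97-1)·t_tx + 2·t_prop = 98·6.54545 + 2·12000 = 24600 μs.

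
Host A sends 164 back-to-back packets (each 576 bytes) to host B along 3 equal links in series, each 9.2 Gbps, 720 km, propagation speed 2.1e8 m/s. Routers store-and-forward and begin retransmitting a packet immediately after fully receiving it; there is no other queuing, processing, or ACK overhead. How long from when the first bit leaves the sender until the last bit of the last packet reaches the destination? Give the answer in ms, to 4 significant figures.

Per-hop transmission t_tx = L/R = 4608/9200000000 = 0.00050087 ms.
Per-hop propagation t_prop = 720000/210000000 = 3.42857 ms.
Pipeline fill: first packet needs 3·t_tx to clear all hops; remaining 163 packets each add one t_tx.
Total = (3+164-1)·t_tx + 3·t_prop = 166·0.00050087 + 3·3.42857 = 10.37 ms.

10.37 ms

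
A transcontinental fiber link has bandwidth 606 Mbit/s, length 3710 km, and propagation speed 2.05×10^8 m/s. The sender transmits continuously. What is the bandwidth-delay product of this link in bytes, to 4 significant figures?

1371000 bytes

Propagation delay = 3710000 / 2.05e+08 = 0.0180976 s.
BDP = R × t_prop = 606000000 × 0.0180976 = 10967100 bits.
In bytes: 10967100/8 = 1371000 bytes.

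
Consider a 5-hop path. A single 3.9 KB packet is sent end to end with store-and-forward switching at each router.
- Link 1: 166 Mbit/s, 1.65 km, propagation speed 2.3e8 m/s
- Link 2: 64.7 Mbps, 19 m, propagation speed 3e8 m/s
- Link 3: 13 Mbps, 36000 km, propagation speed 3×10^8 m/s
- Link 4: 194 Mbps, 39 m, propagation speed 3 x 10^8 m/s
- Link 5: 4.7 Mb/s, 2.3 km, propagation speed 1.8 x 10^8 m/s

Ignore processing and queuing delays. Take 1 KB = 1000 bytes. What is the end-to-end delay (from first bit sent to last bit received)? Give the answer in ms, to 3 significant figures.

130 ms

L = 31200 bits.
Transmission delays (L/R per hop): 0.187952, 0.482226, 2.4, 0.160825, 6.6383 ms; sum = 9.8693 ms.
Propagation delays (d/s per hop): 0.00717391, 6.33333e-05, 120, 0.00013, 0.0127778 ms; sum = 120.02 ms.
End-to-end = 130 ms.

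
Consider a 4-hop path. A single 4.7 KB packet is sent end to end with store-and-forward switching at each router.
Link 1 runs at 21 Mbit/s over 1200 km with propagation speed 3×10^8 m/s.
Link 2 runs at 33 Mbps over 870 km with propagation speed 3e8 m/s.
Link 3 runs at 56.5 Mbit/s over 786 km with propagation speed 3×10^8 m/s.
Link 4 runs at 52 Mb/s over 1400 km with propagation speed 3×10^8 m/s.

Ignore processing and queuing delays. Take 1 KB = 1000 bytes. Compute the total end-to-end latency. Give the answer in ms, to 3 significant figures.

L = 37600 bits.
Transmission delays (L/R per hop): 1.79048, 1.13939, 0.665487, 0.723077 ms; sum = 4.31843 ms.
Propagation delays (d/s per hop): 4, 2.9, 2.62, 4.66667 ms; sum = 14.1867 ms.
End-to-end = 18.5 ms.

18.5 ms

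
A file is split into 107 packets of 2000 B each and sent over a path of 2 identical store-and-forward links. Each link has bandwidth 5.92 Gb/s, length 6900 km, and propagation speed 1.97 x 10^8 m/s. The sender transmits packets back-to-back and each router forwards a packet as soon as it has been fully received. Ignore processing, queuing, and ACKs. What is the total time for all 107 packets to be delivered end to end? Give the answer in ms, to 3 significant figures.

70.3 ms

Per-hop transmission t_tx = L/R = 16000/5920000000 = 0.0027027 ms.
Per-hop propagation t_prop = 6900000/197000000 = 35.0254 ms.
Pipeline fill: first packet needs 2·t_tx to clear all hops; remaining 106 packets each add one t_tx.
Total = (2+107-1)·t_tx + 2·t_prop = 108·0.0027027 + 2·35.0254 = 70.3 ms.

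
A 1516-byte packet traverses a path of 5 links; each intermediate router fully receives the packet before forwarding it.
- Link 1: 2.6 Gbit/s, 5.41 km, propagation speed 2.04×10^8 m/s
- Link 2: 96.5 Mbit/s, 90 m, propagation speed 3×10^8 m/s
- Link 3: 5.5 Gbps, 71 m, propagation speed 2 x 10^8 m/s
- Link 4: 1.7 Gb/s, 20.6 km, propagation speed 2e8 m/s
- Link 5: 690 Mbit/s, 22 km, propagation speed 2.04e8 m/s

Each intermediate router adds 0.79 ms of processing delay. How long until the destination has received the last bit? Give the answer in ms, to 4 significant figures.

3.555 ms

L = 1516 × 8 = 12128 bits.
Transmission delays (L/R per hop): 0.00466462, 0.125679, 0.00220509, 0.00713412, 0.0175768 ms; sum = 0.157259 ms.
Propagation delays (d/s per hop): 0.0265196, 0.0003, 0.000355, 0.103, 0.107843 ms; sum = 0.238018 ms.
Processing at 4 router(s): 4 × 0.79 ms = 3.16 ms.
End-to-end = 3.555 ms.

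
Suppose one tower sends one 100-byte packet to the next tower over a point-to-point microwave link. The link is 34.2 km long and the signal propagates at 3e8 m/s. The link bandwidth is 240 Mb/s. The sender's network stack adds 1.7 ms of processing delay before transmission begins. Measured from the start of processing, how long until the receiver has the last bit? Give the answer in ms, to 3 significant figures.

1.82 ms

L = 100 × 8 = 800 bits.
Transmission delay = L/R = 800 / 240000000 = 0.00333333 ms.
Propagation delay = d/s = 34200 m / 300000000 m/s = 0.114 ms.
Plus processing delay 1.7 ms = 1.7 ms.
Total = 1.82 ms.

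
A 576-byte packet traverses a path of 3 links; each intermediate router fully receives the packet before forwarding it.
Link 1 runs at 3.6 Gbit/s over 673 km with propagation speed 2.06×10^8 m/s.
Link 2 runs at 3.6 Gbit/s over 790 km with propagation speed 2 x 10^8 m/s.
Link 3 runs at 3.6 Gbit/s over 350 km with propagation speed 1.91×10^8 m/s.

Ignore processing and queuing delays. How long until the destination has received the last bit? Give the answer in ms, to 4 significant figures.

9.053 ms

L = 576 × 8 = 4608 bits.
Transmission delay per hop = L/R = 4608/3600000000 = 0.00128 ms; 3 hops → 0.00384 ms.
Propagation delays (d/s per hop): 3.26699, 3.95, 1.83246 ms; sum = 9.04945 ms.
End-to-end = 9.053 ms.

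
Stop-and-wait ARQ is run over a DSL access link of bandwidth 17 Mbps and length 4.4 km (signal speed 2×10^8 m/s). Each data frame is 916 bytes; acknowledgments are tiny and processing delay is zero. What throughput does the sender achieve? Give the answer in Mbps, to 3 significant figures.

t_tx = L/R = 7328/17000000 = 0.000431059 s.
t_prop = 4400/200000000 = 2.2e-05 s; RTT = 4.4e-05 s.
Cycle = t_tx + RTT = 0.000475059 s.
Throughput = L / cycle = 7328 / 0.000475059 = 15.4 Mbps.

15.4 Mbps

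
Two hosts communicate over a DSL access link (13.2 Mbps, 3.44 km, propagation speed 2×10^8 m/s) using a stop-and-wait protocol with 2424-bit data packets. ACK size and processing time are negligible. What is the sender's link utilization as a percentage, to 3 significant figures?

84.2 %

t_tx = L/R = 2424/13200000 = 0.000183636 s.
t_prop = 3440/200000000 = 1.72e-05 s; RTT = 3.44e-05 s.
Cycle = t_tx + RTT = 0.000218036 s.
Utilization = t_tx / cycle = 0.000183636/0.000218036 = 84.2 %.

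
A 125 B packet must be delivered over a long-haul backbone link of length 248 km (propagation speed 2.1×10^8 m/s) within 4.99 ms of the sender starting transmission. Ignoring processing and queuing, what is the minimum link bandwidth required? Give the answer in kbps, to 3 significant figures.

L = 1000 bits.
Propagation delay = 248000 / 210000000 = 1.18095 ms.
Transmission budget = 4.99 − 1.18095 = 3.80905 ms.
R ≥ L / t_tx = 1000 bits / 0.00380905 s = 263 kbps.

263 kbps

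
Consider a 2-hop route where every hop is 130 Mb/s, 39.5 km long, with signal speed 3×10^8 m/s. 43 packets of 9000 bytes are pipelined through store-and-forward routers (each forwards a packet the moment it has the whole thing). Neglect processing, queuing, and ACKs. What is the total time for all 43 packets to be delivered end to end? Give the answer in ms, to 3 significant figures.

Per-hop transmission t_tx = L/R = 72000/130000000 = 0.553846 ms.
Per-hop propagation t_prop = 39500/300000000 = 0.131667 ms.
Pipeline fill: first packet needs 2·t_tx to clear all hops; remaining 42 packets each add one t_tx.
Total = (2+43-1)·t_tx + 2·t_prop = 44·0.553846 + 2·0.131667 = 24.6 ms.

24.6 ms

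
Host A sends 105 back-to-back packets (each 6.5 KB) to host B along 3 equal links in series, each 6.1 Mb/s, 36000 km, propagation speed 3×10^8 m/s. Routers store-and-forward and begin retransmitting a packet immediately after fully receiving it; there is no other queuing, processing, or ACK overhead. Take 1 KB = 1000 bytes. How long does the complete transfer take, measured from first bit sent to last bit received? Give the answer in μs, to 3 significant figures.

Per-hop transmission t_tx = L/R = 52000/6100000 = 8524.59 μs.
Per-hop propagation t_prop = 36000000/300000000 = 120000 μs.
Pipeline fill: first packet needs 3·t_tx to clear all hops; remaining 104 packets each add one t_tx.
Total = (3+105-1)·t_tx + 3·t_prop = 107·8524.59 + 3·120000 = 1270000 μs.

1270000 μs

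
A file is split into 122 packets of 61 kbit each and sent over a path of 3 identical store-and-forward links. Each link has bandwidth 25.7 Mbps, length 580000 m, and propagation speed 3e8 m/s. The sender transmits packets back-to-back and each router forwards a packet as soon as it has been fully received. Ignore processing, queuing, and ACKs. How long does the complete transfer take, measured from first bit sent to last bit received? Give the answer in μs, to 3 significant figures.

Per-hop transmission t_tx = L/R = 61000/25700000 = 2373.54 μs.
Per-hop propagation t_prop = 580000/300000000 = 1933.33 μs.
Pipeline fill: first packet needs 3·t_tx to clear all hops; remaining 121 packets each add one t_tx.
Total = (3+122-1)·t_tx + 3·t_prop = 124·2373.54 + 3·1933.33 = 300000 μs.

300000 μs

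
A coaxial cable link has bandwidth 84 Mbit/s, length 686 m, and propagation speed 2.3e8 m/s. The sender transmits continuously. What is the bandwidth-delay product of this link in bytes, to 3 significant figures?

Propagation delay = 686 / 2.3e+08 = 2.98261e-06 s.
BDP = R × t_prop = 84000000 × 2.98261e-06 = 250.539 bits.
In bytes: 250.539/8 = 31.3 bytes.

31.3 bytes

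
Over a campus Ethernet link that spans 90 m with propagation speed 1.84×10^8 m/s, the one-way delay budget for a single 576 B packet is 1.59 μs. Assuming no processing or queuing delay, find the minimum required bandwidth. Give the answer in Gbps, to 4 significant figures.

4.186 Gbps

L = 4608 bits.
Propagation delay = 90 / 184000000 = 0.48913 μs.
Transmission budget = 1.59 − 0.48913 = 1.10087 μs.
R ≥ L / t_tx = 4608 bits / 1.10087e-06 s = 4.186 Gbps.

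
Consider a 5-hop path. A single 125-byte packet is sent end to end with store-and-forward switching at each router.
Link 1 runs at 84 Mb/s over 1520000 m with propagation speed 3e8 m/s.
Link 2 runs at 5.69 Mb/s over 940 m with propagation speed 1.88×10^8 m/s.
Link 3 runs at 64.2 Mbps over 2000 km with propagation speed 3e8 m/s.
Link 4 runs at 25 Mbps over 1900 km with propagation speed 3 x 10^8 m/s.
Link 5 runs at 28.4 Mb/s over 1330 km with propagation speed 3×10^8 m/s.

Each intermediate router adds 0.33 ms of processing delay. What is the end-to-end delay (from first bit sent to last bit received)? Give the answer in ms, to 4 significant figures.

L = 125 × 8 = 1000 bits.
Transmission delays (L/R per hop): 0.0119048, 0.175747, 0.0155763, 0.04, 0.0352113 ms; sum = 0.278439 ms.
Propagation delays (d/s per hop): 5.06667, 0.005, 6.66667, 6.33333, 4.43333 ms; sum = 22.505 ms.
Processing at 4 router(s): 4 × 0.33 ms = 1.32 ms.
End-to-end = 24.10 ms.

24.10 ms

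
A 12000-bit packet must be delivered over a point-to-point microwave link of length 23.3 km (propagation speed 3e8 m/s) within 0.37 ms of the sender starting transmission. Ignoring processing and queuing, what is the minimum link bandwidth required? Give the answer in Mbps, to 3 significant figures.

Propagation delay = 23300 / 300000000 = 0.0776667 ms.
Transmission budget = 0.37 − 0.0776667 = 0.292333 ms.
R ≥ L / t_tx = 12000 bits / 0.000292333 s = 41.0 Mbps.

41.0 Mbps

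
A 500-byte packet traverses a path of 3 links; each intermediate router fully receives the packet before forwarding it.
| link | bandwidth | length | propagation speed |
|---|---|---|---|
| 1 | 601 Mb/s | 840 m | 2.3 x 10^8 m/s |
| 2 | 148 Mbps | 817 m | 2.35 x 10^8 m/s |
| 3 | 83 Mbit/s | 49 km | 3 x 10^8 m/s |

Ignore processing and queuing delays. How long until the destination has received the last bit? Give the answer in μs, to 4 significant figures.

252.3 μs

L = 500 × 8 = 4000 bits.
Transmission delays (L/R per hop): 6.65557, 27.027, 48.1928 μs; sum = 81.8754 μs.
Propagation delays (d/s per hop): 3.65217, 3.4766, 163.333 μs; sum = 170.462 μs.
End-to-end = 252.3 μs.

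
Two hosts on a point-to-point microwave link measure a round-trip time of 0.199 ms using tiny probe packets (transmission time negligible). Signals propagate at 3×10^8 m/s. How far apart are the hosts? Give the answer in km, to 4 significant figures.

29.85 km

One-way propagation = RTT/2 = 0.0995 ms.
d = s × t = 300000000 × 9.95e-05 = 29.85 km.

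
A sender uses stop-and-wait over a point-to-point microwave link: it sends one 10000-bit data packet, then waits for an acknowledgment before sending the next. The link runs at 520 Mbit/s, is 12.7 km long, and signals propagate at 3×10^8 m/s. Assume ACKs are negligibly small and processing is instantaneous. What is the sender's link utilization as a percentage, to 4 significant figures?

18.51 %

t_tx = L/R = 10000/520000000 = 1.92308e-05 s.
t_prop = 12700/300000000 = 4.23333e-05 s; RTT = 8.46667e-05 s.
Cycle = t_tx + RTT = 0.000103897 s.
Utilization = t_tx / cycle = 1.92308e-05/0.000103897 = 18.51 %.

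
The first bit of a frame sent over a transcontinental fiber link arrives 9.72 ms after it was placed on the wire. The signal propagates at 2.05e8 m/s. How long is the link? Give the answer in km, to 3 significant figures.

d = s × t_prop = 2.05e+08 × 0.00972 = 1990 km.

1990 km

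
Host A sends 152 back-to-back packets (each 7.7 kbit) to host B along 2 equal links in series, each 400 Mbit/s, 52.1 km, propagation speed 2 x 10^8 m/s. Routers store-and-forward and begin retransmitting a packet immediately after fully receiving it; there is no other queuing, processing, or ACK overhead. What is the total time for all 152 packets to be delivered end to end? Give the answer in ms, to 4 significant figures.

Per-hop transmission t_tx = L/R = 7700/400000000 = 0.01925 ms.
Per-hop propagation t_prop = 52100/200000000 = 0.2605 ms.
Pipeline fill: first packet needs 2·t_tx to clear all hops; remaining 151 packets each add one t_tx.
Total = (2+152-1)·t_tx + 2·t_prop = 153·0.01925 + 2·0.2605 = 3.466 ms.

3.466 ms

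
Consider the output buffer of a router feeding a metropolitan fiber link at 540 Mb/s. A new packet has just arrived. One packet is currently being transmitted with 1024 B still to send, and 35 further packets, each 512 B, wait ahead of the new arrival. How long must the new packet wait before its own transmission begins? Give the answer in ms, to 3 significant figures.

Each queued packet: L/R = 4096/540000000 = 0.00758519 ms.
35 queued → 0.265481 ms.
Plus remaining 8192 bits of current packet: 0.0151704 ms.
Queuing delay = 0.281 ms.

0.281 ms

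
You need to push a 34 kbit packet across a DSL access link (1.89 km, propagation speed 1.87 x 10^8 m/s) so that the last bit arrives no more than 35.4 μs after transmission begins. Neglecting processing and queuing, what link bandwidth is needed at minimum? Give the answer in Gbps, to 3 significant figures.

1.34 Gbps

Propagation delay = 1890 / 187000000 = 10.107 μs.
Transmission budget = 35.4 − 10.107 = 25.293 μs.
R ≥ L / t_tx = 34000 bits / 2.5293e-05 s = 1.34 Gbps.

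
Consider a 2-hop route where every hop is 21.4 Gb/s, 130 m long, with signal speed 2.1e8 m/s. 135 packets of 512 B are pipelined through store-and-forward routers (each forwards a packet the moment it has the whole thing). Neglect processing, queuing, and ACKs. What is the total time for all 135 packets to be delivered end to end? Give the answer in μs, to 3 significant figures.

27.3 μs

Per-hop transmission t_tx = L/R = 4096/21400000000 = 0.191402 μs.
Per-hop propagation t_prop = 130/210000000 = 0.619048 μs.
Pipeline fill: first packet needs 2·t_tx to clear all hops; remaining 134 packets each add one t_tx.
Total = (2+135-1)·t_tx + 2·t_prop = 136·0.191402 + 2·0.619048 = 27.3 μs.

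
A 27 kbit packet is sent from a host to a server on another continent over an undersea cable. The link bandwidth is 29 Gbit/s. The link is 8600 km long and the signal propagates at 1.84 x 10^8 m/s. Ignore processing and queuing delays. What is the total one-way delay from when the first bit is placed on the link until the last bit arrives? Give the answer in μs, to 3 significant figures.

L = 27000 bits.
Transmission delay = L/R = 27000 / 29000000000 = 0.931034 μs.
Propagation delay = d/s = 8600000 m / 184000000 m/s = 46739.1 μs.
Total = 46700 μs.

46700 μs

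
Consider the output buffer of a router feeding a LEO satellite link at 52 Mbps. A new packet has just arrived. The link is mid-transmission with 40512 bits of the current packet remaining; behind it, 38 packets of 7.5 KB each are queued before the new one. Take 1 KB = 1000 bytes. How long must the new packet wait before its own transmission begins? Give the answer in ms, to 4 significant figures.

Each queued packet: L/R = 60000/52000000 = 1.15385 ms.
38 queued → 43.8462 ms.
Plus remaining 40512 bits of current packet: 0.779077 ms.
Queuing delay = 44.63 ms.

44.63 ms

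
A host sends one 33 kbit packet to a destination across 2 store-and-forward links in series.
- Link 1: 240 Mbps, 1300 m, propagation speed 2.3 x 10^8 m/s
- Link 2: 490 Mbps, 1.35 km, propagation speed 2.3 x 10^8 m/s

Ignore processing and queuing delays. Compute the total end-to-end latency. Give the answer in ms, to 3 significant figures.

0.216 ms

L = 33000 bits.
Transmission delays (L/R per hop): 0.1375, 0.0673469 ms; sum = 0.204847 ms.
Propagation delays (d/s per hop): 0.00565217, 0.00586957 ms; sum = 0.0115217 ms.
End-to-end = 0.216 ms.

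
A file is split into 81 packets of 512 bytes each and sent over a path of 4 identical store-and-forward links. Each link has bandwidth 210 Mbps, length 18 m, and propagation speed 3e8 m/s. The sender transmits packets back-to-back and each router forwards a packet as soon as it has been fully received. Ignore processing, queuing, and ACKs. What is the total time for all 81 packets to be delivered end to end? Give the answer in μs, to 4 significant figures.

1639 μs

Per-hop transmission t_tx = L/R = 4096/210000000 = 19.5048 μs.
Per-hop propagation t_prop = 18/300000000 = 0.06 μs.
Pipeline fill: first packet needs 4·t_tx to clear all hops; remaining 80 packets each add one t_tx.
Total = (4+81-1)·t_tx + 4·t_prop = 84·19.5048 + 4·0.06 = 1639 μs.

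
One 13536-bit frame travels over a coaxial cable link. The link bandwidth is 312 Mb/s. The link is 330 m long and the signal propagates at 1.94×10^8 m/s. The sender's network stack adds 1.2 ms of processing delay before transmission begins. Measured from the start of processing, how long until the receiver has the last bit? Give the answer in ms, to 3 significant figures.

Transmission delay = L/R = 13536 / 312000000 = 0.0433846 ms.
Propagation delay = d/s = 330 m / 194000000 m/s = 0.00170103 ms.
Plus processing delay 1.2 ms = 1.2 ms.
Total = 1.25 ms.

1.25 ms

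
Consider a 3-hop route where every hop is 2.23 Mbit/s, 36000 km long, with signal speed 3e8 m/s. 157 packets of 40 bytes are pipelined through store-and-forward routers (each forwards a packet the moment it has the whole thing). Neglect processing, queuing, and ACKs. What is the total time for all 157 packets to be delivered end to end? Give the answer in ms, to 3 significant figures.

Per-hop transmission t_tx = L/R = 320/2230000 = 0.143498 ms.
Per-hop propagation t_prop = 36000000/300000000 = 120 ms.
Pipeline fill: first packet needs 3·t_tx to clear all hops; remaining 156 packets each add one t_tx.
Total = (3+157-1)·t_tx + 3·t_prop = 159·0.143498 + 3·120 = 383 ms.

383 ms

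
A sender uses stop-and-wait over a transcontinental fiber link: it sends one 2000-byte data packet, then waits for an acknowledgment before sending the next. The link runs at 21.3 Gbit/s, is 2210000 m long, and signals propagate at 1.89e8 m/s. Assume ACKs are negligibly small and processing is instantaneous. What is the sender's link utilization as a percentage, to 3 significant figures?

t_tx = L/R = 16000/21300000000 = 7.51174e-07 s.
t_prop = 2210000/189000000 = 0.0116931 s; RTT = 0.0233862 s.
Cycle = t_tx + RTT = 0.023387 s.
Utilization = t_tx / cycle = 7.51174e-07/0.023387 = 0.00321 %.

0.00321 %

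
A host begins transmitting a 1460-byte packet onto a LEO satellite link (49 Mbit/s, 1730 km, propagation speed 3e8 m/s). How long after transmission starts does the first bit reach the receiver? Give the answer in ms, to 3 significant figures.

5.77 ms

First bit experiences only propagation delay: d/s = 1730000/300000000 = 5.77 ms.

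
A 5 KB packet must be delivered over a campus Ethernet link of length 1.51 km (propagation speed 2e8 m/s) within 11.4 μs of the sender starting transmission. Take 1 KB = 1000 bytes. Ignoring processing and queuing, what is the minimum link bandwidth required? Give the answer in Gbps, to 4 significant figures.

10.39 Gbps

L = 40000 bits.
Propagation delay = 1510 / 200000000 = 7.55 μs.
Transmission budget = 11.4 − 7.55 = 3.85 μs.
R ≥ L / t_tx = 40000 bits / 3.85e-06 s = 10.39 Gbps.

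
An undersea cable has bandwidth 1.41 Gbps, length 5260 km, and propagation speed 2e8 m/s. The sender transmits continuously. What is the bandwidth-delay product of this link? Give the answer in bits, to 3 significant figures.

37100000 bits

Propagation delay = 5260000 / 200000000 = 0.0263 s.
BDP = R × t_prop = 1410000000 × 0.0263 = 37083000 bits.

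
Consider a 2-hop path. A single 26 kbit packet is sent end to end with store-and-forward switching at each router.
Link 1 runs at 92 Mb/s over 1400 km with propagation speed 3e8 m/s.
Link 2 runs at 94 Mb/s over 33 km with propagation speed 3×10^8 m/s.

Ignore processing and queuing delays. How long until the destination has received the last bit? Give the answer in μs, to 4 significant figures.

5336 μs

L = 26000 bits.
Transmission delays (L/R per hop): 282.609, 276.596 μs; sum = 559.204 μs.
Propagation delays (d/s per hop): 4666.67, 110 μs; sum = 4776.67 μs.
End-to-end = 5336 μs.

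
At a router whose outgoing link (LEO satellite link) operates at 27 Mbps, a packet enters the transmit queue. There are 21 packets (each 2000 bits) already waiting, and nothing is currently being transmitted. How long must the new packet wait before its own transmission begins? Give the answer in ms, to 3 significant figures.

Each queued packet: L/R = 2000/27000000 = 0.0740741 ms.
21 queued → 1.55556 ms.
Queuing delay = 1.56 ms.

1.56 ms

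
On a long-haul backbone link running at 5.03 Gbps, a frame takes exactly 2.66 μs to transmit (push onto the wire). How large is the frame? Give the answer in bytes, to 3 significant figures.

1670 bytes

L = R × t_tx = 5030000000 b/s × 2.66e-06 s = 13379.8 bits.
In bytes: 13379.8 / 8 = 1670 bytes.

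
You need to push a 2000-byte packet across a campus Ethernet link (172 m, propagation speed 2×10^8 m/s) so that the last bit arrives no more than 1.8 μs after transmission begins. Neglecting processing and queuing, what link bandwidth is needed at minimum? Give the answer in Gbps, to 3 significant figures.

17.0 Gbps

L = 16000 bits.
Propagation delay = 172 / 200000000 = 0.86 μs.
Transmission budget = 1.8 − 0.86 = 0.94 μs.
R ≥ L / t_tx = 16000 bits / 9.4e-07 s = 17.0 Gbps.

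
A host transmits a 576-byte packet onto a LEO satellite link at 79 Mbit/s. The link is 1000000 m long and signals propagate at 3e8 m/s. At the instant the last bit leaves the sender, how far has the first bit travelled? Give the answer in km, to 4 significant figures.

17.50 km

t_tx = L/R = 4608/79000000 = 5.83291e-05 s.
Distance = s × t_tx = 300000000 × 5.83291e-05 = 17.50 km.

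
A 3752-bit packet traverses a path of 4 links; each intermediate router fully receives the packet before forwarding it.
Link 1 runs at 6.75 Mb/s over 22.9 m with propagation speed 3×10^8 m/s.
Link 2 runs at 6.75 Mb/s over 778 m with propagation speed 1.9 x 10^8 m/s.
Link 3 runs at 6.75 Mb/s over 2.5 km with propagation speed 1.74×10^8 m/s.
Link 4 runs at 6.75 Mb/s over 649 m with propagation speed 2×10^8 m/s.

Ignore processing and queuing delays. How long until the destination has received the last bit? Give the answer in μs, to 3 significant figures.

2250 μs

Transmission delay per hop = L/R = 3752/6750000 = 555.852 μs; 4 hops → 2223.41 μs.
Propagation delays (d/s per hop): 0.0763333, 4.09474, 14.3678, 3.245 μs; sum = 21.7839 μs.
End-to-end = 2250 μs.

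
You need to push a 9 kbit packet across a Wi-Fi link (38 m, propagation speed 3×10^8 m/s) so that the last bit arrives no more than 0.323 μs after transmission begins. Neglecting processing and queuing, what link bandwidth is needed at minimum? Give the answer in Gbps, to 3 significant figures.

Propagation delay = 38 / 300000000 = 0.126667 μs.
Transmission budget = 0.323 − 0.126667 = 0.196333 μs.
R ≥ L / t_tx = 9000 bits / 1.96333e-07 s = 45.8 Gbps.

45.8 Gbps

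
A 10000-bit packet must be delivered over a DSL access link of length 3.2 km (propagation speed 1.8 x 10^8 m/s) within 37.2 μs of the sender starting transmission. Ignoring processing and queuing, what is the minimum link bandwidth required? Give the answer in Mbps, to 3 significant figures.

515 Mbps

Propagation delay = 3200 / 180000000 = 17.7778 μs.
Transmission budget = 37.2 − 17.7778 = 19.4222 μs.
R ≥ L / t_tx = 10000 bits / 1.94222e-05 s = 515 Mbps.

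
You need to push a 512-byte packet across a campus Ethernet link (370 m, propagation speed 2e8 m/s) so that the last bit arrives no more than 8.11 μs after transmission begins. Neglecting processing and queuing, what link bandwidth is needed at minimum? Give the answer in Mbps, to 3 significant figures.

L = 4096 bits.
Propagation delay = 370 / 200000000 = 1.85 μs.
Transmission budget = 8.11 − 1.85 = 6.26 μs.
R ≥ L / t_tx = 4096 bits / 6.26e-06 s = 654 Mbps.

654 Mbps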